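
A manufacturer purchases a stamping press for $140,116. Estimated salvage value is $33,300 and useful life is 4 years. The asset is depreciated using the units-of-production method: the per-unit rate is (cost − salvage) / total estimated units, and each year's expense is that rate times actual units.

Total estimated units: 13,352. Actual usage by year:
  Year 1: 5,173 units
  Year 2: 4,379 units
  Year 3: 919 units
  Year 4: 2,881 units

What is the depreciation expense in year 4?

$23,048

Depreciable base = $140,116 − $33,300 = $106,816.
Rate = $106,816 / 13,352 units = $8 per unit.
Year 1: 5,173 × $8 = $41,384. Book value $98,732.
Year 2: 4,379 × $8 = $35,032. Book value $63,700.
Year 3: 919 × $8 = $7,352. Book value $56,348.
Year 4: 2,881 × $8 = $23,048. Book value $33,300.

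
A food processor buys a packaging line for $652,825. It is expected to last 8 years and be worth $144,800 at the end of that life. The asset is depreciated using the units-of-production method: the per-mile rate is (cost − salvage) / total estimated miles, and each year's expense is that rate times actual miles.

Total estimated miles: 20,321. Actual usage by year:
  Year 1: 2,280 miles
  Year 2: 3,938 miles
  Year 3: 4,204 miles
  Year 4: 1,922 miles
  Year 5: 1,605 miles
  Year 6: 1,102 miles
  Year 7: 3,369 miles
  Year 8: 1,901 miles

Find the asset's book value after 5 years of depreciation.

$304,100

Depreciable base = $652,825 − $144,800 = $508,025.
Rate = $508,025 / 20,321 miles = $25 per mile.
Year 1: 2,280 × $25 = $57,000. Book value $595,825.
Year 2: 3,938 × $25 = $98,450. Book value $497,375.
Year 3: 4,204 × $25 = $105,100. Book value $392,275.
Year 4: 1,922 × $25 = $48,050. Book value $344,225.
Year 5: 1,605 × $25 = $40,125. Book value $304,100.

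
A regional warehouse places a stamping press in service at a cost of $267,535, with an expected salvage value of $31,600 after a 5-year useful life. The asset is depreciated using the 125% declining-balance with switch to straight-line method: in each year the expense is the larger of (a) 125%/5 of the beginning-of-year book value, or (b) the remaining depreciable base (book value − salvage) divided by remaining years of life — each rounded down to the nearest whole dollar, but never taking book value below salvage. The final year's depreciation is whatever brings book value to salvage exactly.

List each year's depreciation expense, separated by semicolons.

Depreciable base = $267,535 − $31,600 = $235,935.
Year 1: DB = ⌊$267,535 × 125%/5⌋ = $66,883; SL = ⌊$235,935/5⌋ = $47,187 → take DB $66,883. Book value $200,652.
Year 2: DB = ⌊$200,652 × 125%/5⌋ = $50,163; SL = ⌊$169,052/4⌋ = $42,263 → take DB $50,163. Book value $150,489.
Year 3: DB = ⌊$150,489 × 125%/5⌋ = $37,622; SL = ⌊$118,889/3⌋ = $39,629 → take SL $39,629. Book value $110,860.
Year 4: DB = ⌊$110,860 × 125%/5⌋ = $27,715; SL = ⌊$79,260/2⌋ = $39,630 → take SL $39,630. Book value $71,230.
Year 5 (final): $71,230 − $31,600 = $39,630. Book value $31,600.

$66,883; $50,163; $39,629; $39,630; $39,630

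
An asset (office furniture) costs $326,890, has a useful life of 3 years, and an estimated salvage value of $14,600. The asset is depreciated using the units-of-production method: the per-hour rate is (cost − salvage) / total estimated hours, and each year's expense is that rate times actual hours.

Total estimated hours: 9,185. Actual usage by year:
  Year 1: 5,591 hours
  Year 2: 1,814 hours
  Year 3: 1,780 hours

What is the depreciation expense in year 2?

Depreciable base = $326,890 − $14,600 = $312,290.
Rate = $312,290 / 9,185 hours = $34 per hour.
Year 1: 5,591 × $34 = $190,094. Book value $136,796.
Year 2: 1,814 × $34 = $61,676. Book value $75,120.

$61,676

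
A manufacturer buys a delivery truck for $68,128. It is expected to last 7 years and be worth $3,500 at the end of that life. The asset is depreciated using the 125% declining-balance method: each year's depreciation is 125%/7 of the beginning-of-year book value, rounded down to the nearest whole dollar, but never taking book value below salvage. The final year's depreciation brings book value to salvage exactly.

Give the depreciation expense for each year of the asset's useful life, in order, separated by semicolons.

Depreciable base = $68,128 − $3,500 = $64,628.
Year 1: ⌊$68,128 × 125%/7⌋ = $12,165. Book value $55,963.
Year 2: ⌊$55,963 × 125%/7⌋ = $9,993. Book value $45,970.
Year 3: ⌊$45,970 × 125%/7⌋ = $8,208. Book value $37,762.
Year 4: ⌊$37,762 × 125%/7⌋ = $6,743. Book value $31,019.
Year 5: ⌊$31,019 × 125%/7⌋ = $5,539. Book value $25,480.
Year 6: ⌊$25,480 × 125%/7⌋ = $4,550. Book value $20,930.
Year 7 (final): $20,930 − $3,500 = $17,430. Book value $3,500.

$12,165; $9,993; $8,208; $6,743; $5,539; $4,550; $17,430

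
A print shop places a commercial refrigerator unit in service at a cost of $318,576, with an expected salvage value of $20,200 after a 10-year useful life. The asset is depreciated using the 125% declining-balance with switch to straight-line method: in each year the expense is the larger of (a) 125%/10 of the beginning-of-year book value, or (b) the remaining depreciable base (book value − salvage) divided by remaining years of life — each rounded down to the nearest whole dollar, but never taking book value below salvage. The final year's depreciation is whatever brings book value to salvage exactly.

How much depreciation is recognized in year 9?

$27,603

Depreciable base = $318,576 − $20,200 = $298,376.
Year 1: DB = ⌊$318,576 × 125%/10⌋ = $39,822; SL = ⌊$298,376/10⌋ = $29,837 → take DB $39,822. Book value $278,754.
Year 2: DB = ⌊$278,754 × 125%/10⌋ = $34,844; SL = ⌊$258,554/9⌋ = $28,728 → take DB $34,844. Book value $243,910.
Year 3: DB = ⌊$243,910 × 125%/10⌋ = $30,488; SL = ⌊$223,710/8⌋ = $27,963 → take DB $30,488. Book value $213,422.
Year 4: DB = ⌊$213,422 × 125%/10⌋ = $26,677; SL = ⌊$193,222/7⌋ = $27,603 → take SL $27,603. Book value $185,819.
Year 5: DB = ⌊$185,819 × 125%/10⌋ = $23,227; SL = ⌊$165,619/6⌋ = $27,603 → take SL $27,603. Book value $158,216.
Year 6: DB = ⌊$158,216 × 125%/10⌋ = $19,777; SL = ⌊$138,016/5⌋ = $27,603 → take SL $27,603. Book value $130,613.
Year 7: DB = ⌊$130,613 × 125%/10⌋ = $16,326; SL = ⌊$110,413/4⌋ = $27,603 → take SL $27,603. Book value $103,010.
Year 8: DB = ⌊$103,010 × 125%/10⌋ = $12,876; SL = ⌊$82,810/3⌋ = $27,603 → take SL $27,603. Book value $75,407.
Year 9: DB = ⌊$75,407 × 125%/10⌋ = $9,425; SL = ⌊$55,207/2⌋ = $27,603 → take SL $27,603. Book value $47,804.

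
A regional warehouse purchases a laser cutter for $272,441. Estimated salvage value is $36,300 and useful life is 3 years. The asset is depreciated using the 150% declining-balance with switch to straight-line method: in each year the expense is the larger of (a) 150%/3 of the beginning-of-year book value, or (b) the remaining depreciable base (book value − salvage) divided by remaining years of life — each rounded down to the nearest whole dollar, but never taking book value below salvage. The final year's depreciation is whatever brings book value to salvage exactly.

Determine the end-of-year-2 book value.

$68,111

Depreciable base = $272,441 − $36,300 = $236,141.
Year 1: DB = ⌊$272,441 × 150%/3⌋ = $136,220; SL = ⌊$236,141/3⌋ = $78,713 → take DB $136,220. Book value $136,221.
Year 2: DB = ⌊$136,221 × 150%/3⌋ = $68,110; SL = ⌊$99,921/2⌋ = $49,960 → take DB $68,110. Book value $68,111.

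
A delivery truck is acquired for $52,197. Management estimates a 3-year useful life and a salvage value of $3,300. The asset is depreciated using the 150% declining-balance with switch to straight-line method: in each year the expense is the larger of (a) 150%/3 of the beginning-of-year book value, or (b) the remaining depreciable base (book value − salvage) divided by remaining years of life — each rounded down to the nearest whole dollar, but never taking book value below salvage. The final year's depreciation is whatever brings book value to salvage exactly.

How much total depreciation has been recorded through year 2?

Depreciable base = $52,197 − $3,300 = $48,897.
Year 1: DB = ⌊$52,197 × 150%/3⌋ = $26,098; SL = ⌊$48,897/3⌋ = $16,299 → take DB $26,098. Book value $26,099.
Year 2: DB = ⌊$26,099 × 150%/3⌋ = $13,049; SL = ⌊$22,799/2⌋ = $11,399 → take DB $13,049. Book value $13,050.
Accumulated through year 2 = $52,197 − $13,050 = $39,147.

$39,147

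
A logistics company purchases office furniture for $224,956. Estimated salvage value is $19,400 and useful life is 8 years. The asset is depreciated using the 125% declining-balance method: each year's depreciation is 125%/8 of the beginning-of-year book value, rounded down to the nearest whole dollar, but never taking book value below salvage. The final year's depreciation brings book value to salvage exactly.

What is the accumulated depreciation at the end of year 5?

Depreciable base = $224,956 − $19,400 = $205,556.
Year 1: ⌊$224,956 × 125%/8⌋ = $35,149. Book value $189,807.
Year 2: ⌊$189,807 × 125%/8⌋ = $29,657. Book value $160,150.
Year 3: ⌊$160,150 × 125%/8⌋ = $25,023. Book value $135,127.
Year 4: ⌊$135,127 × 125%/8⌋ = $21,113. Book value $114,014.
Year 5: ⌊$114,014 × 125%/8⌋ = $17,814. Book value $96,200.
Accumulated through year 5 = $224,956 − $96,200 = $128,756.

$128,756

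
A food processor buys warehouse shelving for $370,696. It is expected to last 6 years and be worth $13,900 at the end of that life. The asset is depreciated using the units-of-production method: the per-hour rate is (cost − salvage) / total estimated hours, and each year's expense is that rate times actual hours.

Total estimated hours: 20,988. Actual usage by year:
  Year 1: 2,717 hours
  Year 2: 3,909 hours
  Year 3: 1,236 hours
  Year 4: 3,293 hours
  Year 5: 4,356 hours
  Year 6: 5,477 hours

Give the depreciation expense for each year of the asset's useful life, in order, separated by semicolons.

$46,189; $66,453; $21,012; $55,981; $74,052; $93,109

Depreciable base = $370,696 − $13,900 = $356,796.
Rate = $356,796 / 20,988 hours = $17 per hour.
Year 1: 2,717 × $17 = $46,189. Book value $324,507.
Year 2: 3,909 × $17 = $66,453. Book value $258,054.
Year 3: 1,236 × $17 = $21,012. Book value $237,042.
Year 4: 3,293 × $17 = $55,981. Book value $181,061.
Year 5: 4,356 × $17 = $74,052. Book value $107,009.
Year 6: 5,477 × $17 = $93,109. Book value $13,900.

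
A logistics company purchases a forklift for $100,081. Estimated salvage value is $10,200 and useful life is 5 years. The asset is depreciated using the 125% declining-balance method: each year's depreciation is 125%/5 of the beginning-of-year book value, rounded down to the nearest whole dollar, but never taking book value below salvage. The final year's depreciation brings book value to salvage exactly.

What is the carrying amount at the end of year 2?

$56,296

Depreciable base = $100,081 − $10,200 = $89,881.
Year 1: ⌊$100,081 × 125%/5⌋ = $25,020. Book value $75,061.
Year 2: ⌊$75,061 × 125%/5⌋ = $18,765. Book value $56,296.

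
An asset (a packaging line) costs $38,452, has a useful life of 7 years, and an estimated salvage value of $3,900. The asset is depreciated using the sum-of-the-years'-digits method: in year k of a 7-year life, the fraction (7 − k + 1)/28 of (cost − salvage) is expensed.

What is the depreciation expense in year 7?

$1,234

Depreciable base = $38,452 − $3,900 = $34,552.
Sum of the years' digits = 7+6+5+4+3+2+1 = 28.
Year 1: $34,552 × 7/28 = $8,638. Book value $29,814.
Year 2: $34,552 × 6/28 = $7,404. Book value $22,410.
Year 3: $34,552 × 5/28 = $6,170. Book value $16,240.
Year 4: $34,552 × 4/28 = $4,936. Book value $11,304.
Year 5: $34,552 × 3/28 = $3,702. Book value $7,602.
Year 6: $34,552 × 2/28 = $2,468. Book value $5,134.
Year 7: $34,552 × 1/28 = $1,234. Book value $3,900.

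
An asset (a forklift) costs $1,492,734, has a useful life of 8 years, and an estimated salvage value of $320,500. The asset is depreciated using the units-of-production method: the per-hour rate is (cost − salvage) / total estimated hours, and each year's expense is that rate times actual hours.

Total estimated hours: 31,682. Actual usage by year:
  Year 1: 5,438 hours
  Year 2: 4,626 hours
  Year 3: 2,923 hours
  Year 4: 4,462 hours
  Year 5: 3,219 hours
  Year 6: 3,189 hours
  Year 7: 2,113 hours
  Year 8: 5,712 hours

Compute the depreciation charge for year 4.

$165,094

Depreciable base = $1,492,734 − $320,500 = $1,172,234.
Rate = $1,172,234 / 31,682 hours = $37 per hour.
Year 1: 5,438 × $37 = $201,206. Book value $1,291,528.
Year 2: 4,626 × $37 = $171,162. Book value $1,120,366.
Year 3: 2,923 × $37 = $108,151. Book value $1,012,215.
Year 4: 4,462 × $37 = $165,094. Book value $847,121.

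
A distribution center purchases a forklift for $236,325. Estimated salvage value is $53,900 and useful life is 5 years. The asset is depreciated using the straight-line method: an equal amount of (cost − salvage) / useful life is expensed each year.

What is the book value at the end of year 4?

$90,385

Depreciable base = $236,325 − $53,900 = $182,425.
Annual expense = $182,425 / 5 = $36,485.
End of year 1: book value $199,840.
End of year 2: book value $163,355.
End of year 3: book value $126,870.
End of year 4: book value $90,385.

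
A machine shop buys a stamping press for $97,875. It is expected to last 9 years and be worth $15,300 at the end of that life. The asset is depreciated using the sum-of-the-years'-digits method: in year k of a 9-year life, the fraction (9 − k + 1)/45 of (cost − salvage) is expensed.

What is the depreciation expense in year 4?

$11,010

Depreciable base = $97,875 − $15,300 = $82,575.
Sum of the years' digits = 9+8+7+6+5+4+3+2+1 = 45.
Year 1: $82,575 × 9/45 = $16,515. Book value $81,360.
Year 2: $82,575 × 8/45 = $14,680. Book value $66,680.
Year 3: $82,575 × 7/45 = $12,845. Book value $53,835.
Year 4: $82,575 × 6/45 = $11,010. Book value $42,825.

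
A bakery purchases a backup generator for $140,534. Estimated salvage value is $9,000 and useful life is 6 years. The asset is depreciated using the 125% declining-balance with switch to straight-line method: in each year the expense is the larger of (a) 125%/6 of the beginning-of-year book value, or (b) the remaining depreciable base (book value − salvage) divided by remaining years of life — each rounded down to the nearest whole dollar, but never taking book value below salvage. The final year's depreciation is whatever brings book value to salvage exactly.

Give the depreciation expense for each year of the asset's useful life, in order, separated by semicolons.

$29,277; $23,178; $19,769; $19,770; $19,770; $19,770

Depreciable base = $140,534 − $9,000 = $131,534.
Year 1: DB = ⌊$140,534 × 125%/6⌋ = $29,277; SL = ⌊$131,534/6⌋ = $21,922 → take DB $29,277. Book value $111,257.
Year 2: DB = ⌊$111,257 × 125%/6⌋ = $23,178; SL = ⌊$102,257/5⌋ = $20,451 → take DB $23,178. Book value $88,079.
Year 3: DB = ⌊$88,079 × 125%/6⌋ = $18,349; SL = ⌊$79,079/4⌋ = $19,769 → take SL $19,769. Book value $68,310.
Year 4: DB = ⌊$68,310 × 125%/6⌋ = $14,231; SL = ⌊$59,310/3⌋ = $19,770 → take SL $19,770. Book value $48,540.
Year 5: DB = ⌊$48,540 × 125%/6⌋ = $10,112; SL = ⌊$39,540/2⌋ = $19,770 → take SL $19,770. Book value $28,770.
Year 6 (final): $28,770 − $9,000 = $19,770. Book value $9,000.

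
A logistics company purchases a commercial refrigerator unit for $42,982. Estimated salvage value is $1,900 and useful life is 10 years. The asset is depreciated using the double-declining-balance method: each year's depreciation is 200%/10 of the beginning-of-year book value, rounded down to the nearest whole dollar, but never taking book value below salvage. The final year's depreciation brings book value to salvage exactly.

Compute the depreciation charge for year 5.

$3,521

Depreciable base = $42,982 − $1,900 = $41,082.
Year 1: ⌊$42,982 × 200%/10⌋ = $8,596. Book value $34,386.
Year 2: ⌊$34,386 × 200%/10⌋ = $6,877. Book value $27,509.
Year 3: ⌊$27,509 × 200%/10⌋ = $5,501. Book value $22,008.
Year 4: ⌊$22,008 × 200%/10⌋ = $4,401. Book value $17,607.
Year 5: ⌊$17,607 × 200%/10⌋ = $3,521. Book value $14,086.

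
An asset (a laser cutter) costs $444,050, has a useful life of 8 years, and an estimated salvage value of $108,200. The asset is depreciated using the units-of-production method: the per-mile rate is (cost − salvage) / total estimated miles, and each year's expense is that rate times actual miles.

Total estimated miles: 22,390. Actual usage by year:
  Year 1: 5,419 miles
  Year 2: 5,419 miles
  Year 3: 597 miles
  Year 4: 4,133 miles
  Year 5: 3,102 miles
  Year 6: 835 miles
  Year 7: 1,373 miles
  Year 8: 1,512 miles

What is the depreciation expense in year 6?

Depreciable base = $444,050 − $108,200 = $335,850.
Rate = $335,850 / 22,390 miles = $15 per mile.
Year 1: 5,419 × $15 = $81,285. Book value $362,765.
Year 2: 5,419 × $15 = $81,285. Book value $281,480.
Year 3: 597 × $15 = $8,955. Book value $272,525.
Year 4: 4,133 × $15 = $61,995. Book value $210,530.
Year 5: 3,102 × $15 = $46,530. Book value $164,000.
Year 6: 835 × $15 = $12,525. Book value $151,475.

$12,525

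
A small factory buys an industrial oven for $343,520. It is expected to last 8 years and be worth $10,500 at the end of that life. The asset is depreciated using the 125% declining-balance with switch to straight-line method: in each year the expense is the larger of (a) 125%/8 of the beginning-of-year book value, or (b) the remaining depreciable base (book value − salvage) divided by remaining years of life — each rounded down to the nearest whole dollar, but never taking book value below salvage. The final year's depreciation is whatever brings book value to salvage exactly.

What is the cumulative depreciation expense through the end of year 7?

$294,010

Depreciable base = $343,520 − $10,500 = $333,020.
Year 1: DB = ⌊$343,520 × 125%/8⌋ = $53,675; SL = ⌊$333,020/8⌋ = $41,627 → take DB $53,675. Book value $289,845.
Year 2: DB = ⌊$289,845 × 125%/8⌋ = $45,288; SL = ⌊$279,345/7⌋ = $39,906 → take DB $45,288. Book value $244,557.
Year 3: DB = ⌊$244,557 × 125%/8⌋ = $38,212; SL = ⌊$234,057/6⌋ = $39,009 → take SL $39,009. Book value $205,548.
Year 4: DB = ⌊$205,548 × 125%/8⌋ = $32,116; SL = ⌊$195,048/5⌋ = $39,009 → take SL $39,009. Book value $166,539.
Year 5: DB = ⌊$166,539 × 125%/8⌋ = $26,021; SL = ⌊$156,039/4⌋ = $39,009 → take SL $39,009. Book value $127,530.
Year 6: DB = ⌊$127,530 × 125%/8⌋ = $19,926; SL = ⌊$117,030/3⌋ = $39,010 → take SL $39,010. Book value $88,520.
Year 7: DB = ⌊$88,520 × 125%/8⌋ = $13,831; SL = ⌊$78,020/2⌋ = $39,010 → take SL $39,010. Book value $49,510.
Accumulated through year 7 = $343,520 − $49,510 = $294,010.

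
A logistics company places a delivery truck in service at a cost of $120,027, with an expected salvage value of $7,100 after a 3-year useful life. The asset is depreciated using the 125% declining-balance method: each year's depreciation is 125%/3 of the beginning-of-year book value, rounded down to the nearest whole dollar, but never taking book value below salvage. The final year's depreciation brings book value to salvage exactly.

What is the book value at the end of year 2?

Depreciable base = $120,027 − $7,100 = $112,927.
Year 1: ⌊$120,027 × 125%/3⌋ = $50,011. Book value $70,016.
Year 2: ⌊$70,016 × 125%/3⌋ = $29,173. Book value $40,843.

$40,843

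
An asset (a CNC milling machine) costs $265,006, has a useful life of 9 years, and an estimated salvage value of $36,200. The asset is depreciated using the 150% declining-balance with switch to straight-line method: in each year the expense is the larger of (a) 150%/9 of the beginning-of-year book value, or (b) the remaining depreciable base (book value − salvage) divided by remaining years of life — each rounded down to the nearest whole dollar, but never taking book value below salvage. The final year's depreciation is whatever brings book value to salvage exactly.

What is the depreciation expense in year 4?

Depreciable base = $265,006 − $36,200 = $228,806.
Year 1: DB = ⌊$265,006 × 150%/9⌋ = $44,167; SL = ⌊$228,806/9⌋ = $25,422 → take DB $44,167. Book value $220,839.
Year 2: DB = ⌊$220,839 × 150%/9⌋ = $36,806; SL = ⌊$184,639/8⌋ = $23,079 → take DB $36,806. Book value $184,033.
Year 3: DB = ⌊$184,033 × 150%/9⌋ = $30,672; SL = ⌊$147,833/7⌋ = $21,119 → take DB $30,672. Book value $153,361.
Year 4: DB = ⌊$153,361 × 150%/9⌋ = $25,560; SL = ⌊$117,161/6⌋ = $19,526 → take DB $25,560. Book value $127,801.

$25,560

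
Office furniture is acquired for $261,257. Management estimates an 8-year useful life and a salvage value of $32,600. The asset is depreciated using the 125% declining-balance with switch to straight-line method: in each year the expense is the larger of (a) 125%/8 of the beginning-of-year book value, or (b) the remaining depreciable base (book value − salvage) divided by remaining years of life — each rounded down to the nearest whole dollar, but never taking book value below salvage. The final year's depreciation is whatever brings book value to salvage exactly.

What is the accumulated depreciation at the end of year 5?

$154,057

Depreciable base = $261,257 − $32,600 = $228,657.
Year 1: DB = ⌊$261,257 × 125%/8⌋ = $40,821; SL = ⌊$228,657/8⌋ = $28,582 → take DB $40,821. Book value $220,436.
Year 2: DB = ⌊$220,436 × 125%/8⌋ = $34,443; SL = ⌊$187,836/7⌋ = $26,833 → take DB $34,443. Book value $185,993.
Year 3: DB = ⌊$185,993 × 125%/8⌋ = $29,061; SL = ⌊$153,393/6⌋ = $25,565 → take DB $29,061. Book value $156,932.
Year 4: DB = ⌊$156,932 × 125%/8⌋ = $24,520; SL = ⌊$124,332/5⌋ = $24,866 → take SL $24,866. Book value $132,066.
Year 5: DB = ⌊$132,066 × 125%/8⌋ = $20,635; SL = ⌊$99,466/4⌋ = $24,866 → take SL $24,866. Book value $107,200.
Accumulated through year 5 = $261,257 − $107,200 = $154,057.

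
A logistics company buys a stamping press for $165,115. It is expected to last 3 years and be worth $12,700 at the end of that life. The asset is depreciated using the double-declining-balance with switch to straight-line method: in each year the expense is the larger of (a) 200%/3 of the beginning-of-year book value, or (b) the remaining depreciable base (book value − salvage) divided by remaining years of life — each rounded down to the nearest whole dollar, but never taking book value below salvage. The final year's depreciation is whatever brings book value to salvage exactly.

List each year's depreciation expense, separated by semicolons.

Depreciable base = $165,115 − $12,700 = $152,415.
Year 1: DB = ⌊$165,115 × 200%/3⌋ = $110,076; SL = ⌊$152,415/3⌋ = $50,805 → take DB $110,076. Book value $55,039.
Year 2: DB = ⌊$55,039 × 200%/3⌋ = $36,692; SL = ⌊$42,339/2⌋ = $21,169 → take DB $36,692. Book value $18,347.
Year 3 (final): $18,347 − $12,700 = $5,647. Book value $12,700.

$110,076; $36,692; $5,647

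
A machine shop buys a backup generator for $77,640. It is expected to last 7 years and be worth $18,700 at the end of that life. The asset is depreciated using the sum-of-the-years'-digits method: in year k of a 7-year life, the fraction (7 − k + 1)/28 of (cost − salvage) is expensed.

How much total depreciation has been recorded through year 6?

$56,835

Depreciable base = $77,640 − $18,700 = $58,940.
Sum of the years' digits = 7+6+5+4+3+2+1 = 28.
Year 1: $58,940 × 7/28 = $14,735. Book value $62,905.
Year 2: $58,940 × 6/28 = $12,630. Book value $50,275.
Year 3: $58,940 × 5/28 = $10,525. Book value $39,750.
Year 4: $58,940 × 4/28 = $8,420. Book value $31,330.
Year 5: $58,940 × 3/28 = $6,315. Book value $25,015.
Year 6: $58,940 × 2/28 = $4,210. Book value $20,805.
Accumulated through year 6 = $77,640 − $20,805 = $56,835.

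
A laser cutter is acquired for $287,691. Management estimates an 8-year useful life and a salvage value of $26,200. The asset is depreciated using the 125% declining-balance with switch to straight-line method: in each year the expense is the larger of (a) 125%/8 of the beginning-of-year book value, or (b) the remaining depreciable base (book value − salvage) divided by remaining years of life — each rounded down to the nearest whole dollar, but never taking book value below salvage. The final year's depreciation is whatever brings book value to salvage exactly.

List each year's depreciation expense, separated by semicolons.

$44,951; $37,928; $32,001; $29,322; $29,322; $29,322; $29,322; $29,323

Depreciable base = $287,691 − $26,200 = $261,491.
Year 1: DB = ⌊$287,691 × 125%/8⌋ = $44,951; SL = ⌊$261,491/8⌋ = $32,686 → take DB $44,951. Book value $242,740.
Year 2: DB = ⌊$242,740 × 125%/8⌋ = $37,928; SL = ⌊$216,540/7⌋ = $30,934 → take DB $37,928. Book value $204,812.
Year 3: DB = ⌊$204,812 × 125%/8⌋ = $32,001; SL = ⌊$178,612/6⌋ = $29,768 → take DB $32,001. Book value $172,811.
Year 4: DB = ⌊$172,811 × 125%/8⌋ = $27,001; SL = ⌊$146,611/5⌋ = $29,322 → take SL $29,322. Book value $143,489.
Year 5: DB = ⌊$143,489 × 125%/8⌋ = $22,420; SL = ⌊$117,289/4⌋ = $29,322 → take SL $29,322. Book value $114,167.
Year 6: DB = ⌊$114,167 × 125%/8⌋ = $17,838; SL = ⌊$87,967/3⌋ = $29,322 → take SL $29,322. Book value $84,845.
Year 7: DB = ⌊$84,845 × 125%/8⌋ = $13,257; SL = ⌊$58,645/2⌋ = $29,322 → take SL $29,322. Book value $55,523.
Year 8 (final): $55,523 − $26,200 = $29,323. Book value $26,200.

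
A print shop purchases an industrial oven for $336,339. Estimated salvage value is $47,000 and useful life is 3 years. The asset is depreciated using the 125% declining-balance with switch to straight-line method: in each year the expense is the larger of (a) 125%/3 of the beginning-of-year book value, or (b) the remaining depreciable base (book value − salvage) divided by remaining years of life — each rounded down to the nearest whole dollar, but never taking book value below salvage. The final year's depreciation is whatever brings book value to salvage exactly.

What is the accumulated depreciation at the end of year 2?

$221,890

Depreciable base = $336,339 − $47,000 = $289,339.
Year 1: DB = ⌊$336,339 × 125%/3⌋ = $140,141; SL = ⌊$289,339/3⌋ = $96,446 → take DB $140,141. Book value $196,198.
Year 2: DB = ⌊$196,198 × 125%/3⌋ = $81,749; SL = ⌊$149,198/2⌋ = $74,599 → take DB $81,749. Book value $114,449.
Accumulated through year 2 = $336,339 − $114,449 = $221,890.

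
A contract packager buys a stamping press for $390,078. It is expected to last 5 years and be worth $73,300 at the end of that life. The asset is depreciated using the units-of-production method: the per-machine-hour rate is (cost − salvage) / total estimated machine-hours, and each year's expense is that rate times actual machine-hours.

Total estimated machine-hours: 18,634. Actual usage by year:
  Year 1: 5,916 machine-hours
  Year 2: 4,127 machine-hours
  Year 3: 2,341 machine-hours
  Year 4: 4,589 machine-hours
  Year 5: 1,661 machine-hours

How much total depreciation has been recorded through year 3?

Depreciable base = $390,078 − $73,300 = $316,778.
Rate = $316,778 / 18,634 machine-hours = $17 per machine-hour.
Year 1: 5,916 × $17 = $100,572. Book value $289,506.
Year 2: 4,127 × $17 = $70,159. Book value $219,347.
Year 3: 2,341 × $17 = $39,797. Book value $179,550.
Accumulated through year 3 = $390,078 − $179,550 = $210,528.

$210,528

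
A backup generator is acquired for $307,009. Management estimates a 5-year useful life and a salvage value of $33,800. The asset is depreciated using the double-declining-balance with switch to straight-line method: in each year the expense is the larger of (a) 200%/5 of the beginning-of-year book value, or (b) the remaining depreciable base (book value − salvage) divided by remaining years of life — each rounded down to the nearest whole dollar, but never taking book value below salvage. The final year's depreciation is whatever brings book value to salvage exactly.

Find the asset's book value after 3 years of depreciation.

$66,315

Depreciable base = $307,009 − $33,800 = $273,209.
Year 1: DB = ⌊$307,009 × 200%/5⌋ = $122,803; SL = ⌊$273,209/5⌋ = $54,641 → take DB $122,803. Book value $184,206.
Year 2: DB = ⌊$184,206 × 200%/5⌋ = $73,682; SL = ⌊$150,406/4⌋ = $37,601 → take DB $73,682. Book value $110,524.
Year 3: DB = ⌊$110,524 × 200%/5⌋ = $44,209; SL = ⌊$76,724/3⌋ = $25,574 → take DB $44,209. Book value $66,315.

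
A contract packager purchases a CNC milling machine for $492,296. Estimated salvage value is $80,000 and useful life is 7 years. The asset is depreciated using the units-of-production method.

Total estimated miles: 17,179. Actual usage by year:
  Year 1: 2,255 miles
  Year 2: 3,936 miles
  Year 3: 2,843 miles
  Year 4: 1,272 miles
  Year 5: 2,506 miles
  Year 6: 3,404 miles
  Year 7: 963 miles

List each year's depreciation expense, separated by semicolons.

$54,120; $94,464; $68,232; $30,528; $60,144; $81,696; $23,112

Depreciable base = $492,296 − $80,000 = $412,296.
Rate = $412,296 / 17,179 miles = $24 per mile.
Year 1: 2,255 × $24 = $54,120. Book value $438,176.
Year 2: 3,936 × $24 = $94,464. Book value $343,712.
Year 3: 2,843 × $24 = $68,232. Book value $275,480.
Year 4: 1,272 × $24 = $30,528. Book value $244,952.
Year 5: 2,506 × $24 = $60,144. Book value $184,808.
Year 6: 3,404 × $24 = $81,696. Book value $103,112.
Year 7: 963 × $24 = $23,112. Book value $80,000.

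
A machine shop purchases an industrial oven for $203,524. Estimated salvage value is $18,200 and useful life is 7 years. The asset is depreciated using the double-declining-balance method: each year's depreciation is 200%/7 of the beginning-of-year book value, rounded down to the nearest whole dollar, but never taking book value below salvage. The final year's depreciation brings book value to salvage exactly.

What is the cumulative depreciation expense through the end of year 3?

Depreciable base = $203,524 − $18,200 = $185,324.
Year 1: ⌊$203,524 × 200%/7⌋ = $58,149. Book value $145,375.
Year 2: ⌊$145,375 × 200%/7⌋ = $41,535. Book value $103,840.
Year 3: ⌊$103,840 × 200%/7⌋ = $29,668. Book value $74,172.
Accumulated through year 3 = $203,524 − $74,172 = $129,352.

$129,352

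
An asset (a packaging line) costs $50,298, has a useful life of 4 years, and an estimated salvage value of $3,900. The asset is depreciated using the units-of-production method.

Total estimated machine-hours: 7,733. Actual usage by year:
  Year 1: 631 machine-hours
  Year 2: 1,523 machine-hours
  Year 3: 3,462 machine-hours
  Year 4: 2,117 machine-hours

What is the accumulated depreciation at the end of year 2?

$12,924

Depreciable base = $50,298 − $3,900 = $46,398.
Rate = $46,398 / 7,733 machine-hours = $6 per machine-hour.
Year 1: 631 × $6 = $3,786. Book value $46,512.
Year 2: 1,523 × $6 = $9,138. Book value $37,374.
Accumulated through year 2 = $50,298 − $37,374 = $12,924.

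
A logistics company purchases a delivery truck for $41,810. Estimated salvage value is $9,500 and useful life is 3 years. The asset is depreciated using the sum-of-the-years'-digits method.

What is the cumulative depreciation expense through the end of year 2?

$26,925

Depreciable base = $41,810 − $9,500 = $32,310.
Sum of the years' digits = 3+2+1 = 6.
Year 1: $32,310 × 3/6 = $16,155. Book value $25,655.
Year 2: $32,310 × 2/6 = $10,770. Book value $14,885.
Accumulated through year 2 = $41,810 − $14,885 = $26,925.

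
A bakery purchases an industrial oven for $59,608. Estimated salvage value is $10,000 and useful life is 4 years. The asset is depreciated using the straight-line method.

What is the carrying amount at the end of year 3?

$22,402

Depreciable base = $59,608 − $10,000 = $49,608.
Annual expense = $49,608 / 4 = $12,402.
End of year 1: book value $47,206.
End of year 2: book value $34,804.
End of year 3: book value $22,402.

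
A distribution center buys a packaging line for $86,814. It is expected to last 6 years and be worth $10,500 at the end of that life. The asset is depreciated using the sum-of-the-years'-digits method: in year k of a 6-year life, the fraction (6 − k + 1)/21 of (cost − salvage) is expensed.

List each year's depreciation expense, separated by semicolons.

Depreciable base = $86,814 − $10,500 = $76,314.
Sum of the years' digits = 6+5+4+3+2+1 = 21.
Year 1: $76,314 × 6/21 = $21,804. Book value $65,010.
Year 2: $76,314 × 5/21 = $18,170. Book value $46,840.
Year 3: $76,314 × 4/21 = $14,536. Book value $32,304.
Year 4: $76,314 × 3/21 = $10,902. Book value $21,402.
Year 5: $76,314 × 2/21 = $7,268. Book value $14,134.
Year 6: $76,314 × 1/21 = $3,634. Book value $10,500.

$21,804; $18,170; $14,536; $10,902; $7,268; $3,634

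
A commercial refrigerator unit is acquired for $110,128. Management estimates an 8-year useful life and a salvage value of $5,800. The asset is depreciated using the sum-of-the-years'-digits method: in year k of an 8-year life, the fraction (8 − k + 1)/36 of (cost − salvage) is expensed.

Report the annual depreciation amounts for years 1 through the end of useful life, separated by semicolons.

Depreciable base = $110,128 − $5,800 = $104,328.
Sum of the years' digits = 8+7+6+5+4+3+2+1 = 36.
Year 1: $104,328 × 8/36 = $23,184. Book value $86,944.
Year 2: $104,328 × 7/36 = $20,286. Book value $66,658.
Year 3: $104,328 × 6/36 = $17,388. Book value $49,270.
Year 4: $104,328 × 5/36 = $14,490. Book value $34,780.
Year 5: $104,328 × 4/36 = $11,592. Book value $23,188.
Year 6: $104,328 × 3/36 = $8,694. Book value $14,494.
Year 7: $104,328 × 2/36 = $5,796. Book value $8,698.
Year 8: $104,328 × 1/36 = $2,898. Book value $5,800.

$23,184; $20,286; $17,388; $14,490; $11,592; $8,694; $5,796; $2,898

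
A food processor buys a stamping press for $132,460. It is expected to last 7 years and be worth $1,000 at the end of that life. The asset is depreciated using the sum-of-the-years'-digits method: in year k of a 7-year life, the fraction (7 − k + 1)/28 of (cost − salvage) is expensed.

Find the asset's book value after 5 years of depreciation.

$15,085

Depreciable base = $132,460 − $1,000 = $131,460.
Sum of the years' digits = 7+6+5+4+3+2+1 = 28.
Year 1: $131,460 × 7/28 = $32,865. Book value $99,595.
Year 2: $131,460 × 6/28 = $28,170. Book value $71,425.
Year 3: $131,460 × 5/28 = $23,475. Book value $47,950.
Year 4: $131,460 × 4/28 = $18,780. Book value $29,170.
Year 5: $131,460 × 3/28 = $14,085. Book value $15,085.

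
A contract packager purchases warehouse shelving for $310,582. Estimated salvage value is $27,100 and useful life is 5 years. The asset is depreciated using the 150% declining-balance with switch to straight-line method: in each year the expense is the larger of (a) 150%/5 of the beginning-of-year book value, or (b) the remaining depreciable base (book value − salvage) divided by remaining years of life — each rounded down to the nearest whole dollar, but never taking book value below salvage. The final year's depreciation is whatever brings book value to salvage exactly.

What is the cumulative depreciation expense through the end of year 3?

Depreciable base = $310,582 − $27,100 = $283,482.
Year 1: DB = ⌊$310,582 × 150%/5⌋ = $93,174; SL = ⌊$283,482/5⌋ = $56,696 → take DB $93,174. Book value $217,408.
Year 2: DB = ⌊$217,408 × 150%/5⌋ = $65,222; SL = ⌊$190,308/4⌋ = $47,577 → take DB $65,222. Book value $152,186.
Year 3: DB = ⌊$152,186 × 150%/5⌋ = $45,655; SL = ⌊$125,086/3⌋ = $41,695 → take DB $45,655. Book value $106,531.
Accumulated through year 3 = $310,582 − $106,531 = $204,051.

$204,051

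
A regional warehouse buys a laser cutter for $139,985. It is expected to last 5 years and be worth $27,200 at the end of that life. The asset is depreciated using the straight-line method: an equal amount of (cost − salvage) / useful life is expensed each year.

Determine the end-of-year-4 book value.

$49,757

Depreciable base = $139,985 − $27,200 = $112,785.
Annual expense = $112,785 / 5 = $22,557.
End of year 1: book value $117,428.
End of year 2: book value $94,871.
End of year 3: book value $72,314.
End of year 4: book value $49,757.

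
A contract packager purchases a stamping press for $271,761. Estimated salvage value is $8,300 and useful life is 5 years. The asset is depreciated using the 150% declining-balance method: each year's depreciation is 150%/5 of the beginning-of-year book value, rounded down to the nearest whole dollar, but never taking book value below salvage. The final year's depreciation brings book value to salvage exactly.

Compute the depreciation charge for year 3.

Depreciable base = $271,761 − $8,300 = $263,461.
Year 1: ⌊$271,761 × 150%/5⌋ = $81,528. Book value $190,233.
Year 2: ⌊$190,233 × 150%/5⌋ = $57,069. Book value $133,164.
Year 3: ⌊$133,164 × 150%/5⌋ = $39,949. Book value $93,215.

$39,949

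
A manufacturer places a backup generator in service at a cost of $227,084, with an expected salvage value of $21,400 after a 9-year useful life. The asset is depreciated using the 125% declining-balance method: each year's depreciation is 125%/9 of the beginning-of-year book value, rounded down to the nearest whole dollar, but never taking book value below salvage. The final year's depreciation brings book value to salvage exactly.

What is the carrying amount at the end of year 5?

Depreciable base = $227,084 − $21,400 = $205,684.
Year 1: ⌊$227,084 × 125%/9⌋ = $31,539. Book value $195,545.
Year 2: ⌊$195,545 × 125%/9⌋ = $27,159. Book value $168,386.
Year 3: ⌊$168,386 × 125%/9⌋ = $23,386. Book value $145,000.
Year 4: ⌊$145,000 × 125%/9⌋ = $20,138. Book value $124,862.
Year 5: ⌊$124,862 × 125%/9⌋ = $17,341. Book value $107,521.

$107,521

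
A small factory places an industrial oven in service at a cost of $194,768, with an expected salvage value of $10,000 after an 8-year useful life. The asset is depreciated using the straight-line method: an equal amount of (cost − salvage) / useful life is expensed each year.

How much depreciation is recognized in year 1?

Depreciable base = $194,768 − $10,000 = $184,768.
Annual expense = $184,768 / 8 = $23,096.

$23,096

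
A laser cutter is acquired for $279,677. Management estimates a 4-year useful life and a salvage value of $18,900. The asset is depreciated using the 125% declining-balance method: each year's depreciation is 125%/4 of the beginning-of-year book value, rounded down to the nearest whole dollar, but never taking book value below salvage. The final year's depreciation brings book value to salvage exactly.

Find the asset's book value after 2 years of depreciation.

$132,192

Depreciable base = $279,677 − $18,900 = $260,777.
Year 1: ⌊$279,677 × 125%/4⌋ = $87,399. Book value $192,278.
Year 2: ⌊$192,278 × 125%/4⌋ = $60,086. Book value $132,192.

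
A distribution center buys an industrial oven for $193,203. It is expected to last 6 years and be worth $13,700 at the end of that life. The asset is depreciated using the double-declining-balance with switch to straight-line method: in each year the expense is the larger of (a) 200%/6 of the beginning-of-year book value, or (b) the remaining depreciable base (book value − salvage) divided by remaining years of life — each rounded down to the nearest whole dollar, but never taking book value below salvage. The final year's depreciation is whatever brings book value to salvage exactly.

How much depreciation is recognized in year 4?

$19,082

Depreciable base = $193,203 − $13,700 = $179,503.
Year 1: DB = ⌊$193,203 × 200%/6⌋ = $64,401; SL = ⌊$179,503/6⌋ = $29,917 → take DB $64,401. Book value $128,802.
Year 2: DB = ⌊$128,802 × 200%/6⌋ = $42,934; SL = ⌊$115,102/5⌋ = $23,020 → take DB $42,934. Book value $85,868.
Year 3: DB = ⌊$85,868 × 200%/6⌋ = $28,622; SL = ⌊$72,168/4⌋ = $18,042 → take DB $28,622. Book value $57,246.
Year 4: DB = ⌊$57,246 × 200%/6⌋ = $19,082; SL = ⌊$43,546/3⌋ = $14,515 → take DB $19,082. Book value $38,164.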